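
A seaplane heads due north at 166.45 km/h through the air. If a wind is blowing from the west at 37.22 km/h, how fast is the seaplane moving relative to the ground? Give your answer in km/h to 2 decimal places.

Taking east as x and north as y: velocity relative to the air = (0.000, 166.450) km/h; the air relative to ground = (37.220, 0.000) km/h.
Velocity relative to ground = (0.000, 166.450) + (37.220, 0.000) = (37.220, 166.450) km/h.
Speed = |(37.220, 166.450)| = 170.561 km/h.

170.56 km/h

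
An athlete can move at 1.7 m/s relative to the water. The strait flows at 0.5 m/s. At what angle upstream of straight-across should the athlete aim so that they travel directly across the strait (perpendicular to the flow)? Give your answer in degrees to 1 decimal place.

To cancel the current, the upstream component of the athlete's velocity must equal the flow: 1.7 sin θ = 0.5.
sin θ = 0.5 / 1.7 = 0.2941.
θ = arcsin(0.2941) = 17.105°.

17.1°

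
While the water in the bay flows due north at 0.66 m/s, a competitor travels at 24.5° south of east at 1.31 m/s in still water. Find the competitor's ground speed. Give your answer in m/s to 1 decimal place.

Taking east as x and north as y: velocity relative to the water = (1.192, -0.543) m/s; the water relative to ground = (0.000, 0.660) m/s.
Velocity relative to ground = (1.192, -0.543) + (0.000, 0.660) = (1.192, 0.117) m/s.
Speed = |(1.192, 0.117)| = 1.198 m/s.

1.2 m/s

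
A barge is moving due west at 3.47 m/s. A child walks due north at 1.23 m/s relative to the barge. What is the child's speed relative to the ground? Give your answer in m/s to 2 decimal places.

Taking east as x and north as y: barge velocity = (-3.470, 0.000) m/s; child velocity relative to barge = (0.000, 1.230) m/s.
Velocity relative to ground = (-3.470, 0.000) + (0.000, 1.230) = (-3.470, 1.230) m/s.
Speed = |(-3.470, 1.230)| = 3.682 m/s.

3.68 m/s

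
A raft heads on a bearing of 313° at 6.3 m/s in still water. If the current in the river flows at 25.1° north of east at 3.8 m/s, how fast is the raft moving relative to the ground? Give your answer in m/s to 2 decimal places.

Taking east as x and north as y: velocity relative to the water = (-4.608, 4.297) m/s; the water relative to ground = (3.441, 1.612) m/s.
Velocity relative to ground = (-4.608, 4.297) + (3.441, 1.612) = (-1.166, 5.909) m/s.
Speed = |(-1.166, 5.909)| = 6.023 m/s.

6.02 m/s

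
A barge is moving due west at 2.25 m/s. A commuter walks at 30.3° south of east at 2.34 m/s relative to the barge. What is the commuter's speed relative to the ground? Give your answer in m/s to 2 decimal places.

1.20 m/s

Taking east as x and north as y: barge velocity = (-2.250, 0.000) m/s; commuter velocity relative to barge = (2.020, -1.181) m/s.
Velocity relative to ground = (-2.250, 0.000) + (2.020, -1.181) = (-0.230, -1.181) m/s.
Speed = |(-0.230, -1.181)| = 1.203 m/s.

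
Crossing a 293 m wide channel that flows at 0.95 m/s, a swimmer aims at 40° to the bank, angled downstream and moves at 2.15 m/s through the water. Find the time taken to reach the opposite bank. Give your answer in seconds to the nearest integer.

The component of the swimmer's velocity perpendicular to the bank is 2.15 × sin 40° = 1.382 m/s.
The flow acts along the bank and has no component across it.
Time = 293 / 1.382 = 212.013 s.

212 s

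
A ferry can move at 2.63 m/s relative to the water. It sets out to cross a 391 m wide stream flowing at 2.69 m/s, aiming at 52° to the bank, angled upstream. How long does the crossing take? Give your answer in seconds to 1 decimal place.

The component of the ferry's velocity perpendicular to the bank is 2.63 × sin 52° = 2.072 m/s.
Only the cross-stream component determines the crossing time; the current contributes nothing perpendicular to the bank.
Time = 391 / 2.072 = 188.664 s.

188.7 s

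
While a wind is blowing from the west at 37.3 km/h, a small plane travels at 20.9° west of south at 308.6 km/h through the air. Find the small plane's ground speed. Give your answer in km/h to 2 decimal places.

297.34 km/h

Taking east as x and north as y: velocity relative to the air = (-110.089, -288.296) km/h; the air relative to ground = (37.300, 0.000) km/h.
Velocity relative to ground = (-110.089, -288.296) + (37.300, 0.000) = (-72.789, -288.296) km/h.
Speed = |(-72.789, -288.296)| = 297.343 km/h.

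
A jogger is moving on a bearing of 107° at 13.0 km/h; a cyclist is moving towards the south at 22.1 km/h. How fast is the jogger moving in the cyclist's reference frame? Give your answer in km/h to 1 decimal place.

22.1 km/h

Taking east as x and north as y: jogger velocity = (12.432, -3.801) km/h; cyclist velocity = (0.000, -22.100) km/h.
Velocity of jogger relative to cyclist = (12.432, -3.801) − (0.000, -22.100) = (12.432, 18.299) km/h.
Magnitude = |(12.432, 18.299)| = 22.123 km/h.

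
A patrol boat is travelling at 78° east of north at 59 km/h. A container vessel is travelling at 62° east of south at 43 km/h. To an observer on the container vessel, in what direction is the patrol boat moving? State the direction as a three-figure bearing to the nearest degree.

Taking east as x and north as y: patrol boat velocity = (57.711, 12.267) km/h; container vessel velocity = (37.967, -20.187) km/h.
Velocity of patrol boat relative to container vessel = (57.711, 12.267) − (37.967, -20.187) = (19.744, 32.454) km/h.
Bearing = atan2(19.74, 32.45) = 31.31° clockwise from north.

031°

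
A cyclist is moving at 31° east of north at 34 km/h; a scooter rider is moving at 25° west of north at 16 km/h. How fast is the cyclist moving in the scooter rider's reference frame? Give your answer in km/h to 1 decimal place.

28.3 km/h

Taking east as x and north as y: cyclist velocity = (17.511, 29.144) km/h; scooter rider velocity = (-6.762, 14.501) km/h.
Velocity of cyclist relative to scooter rider = (17.511, 29.144) − (-6.762, 14.501) = (24.273, 14.643) km/h.
Magnitude = |(24.273, 14.643)| = 28.348 km/h.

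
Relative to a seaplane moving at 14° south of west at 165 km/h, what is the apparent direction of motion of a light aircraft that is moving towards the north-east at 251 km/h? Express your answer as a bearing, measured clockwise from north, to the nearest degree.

Taking east as x and north as y: light aircraft velocity = (177.484, 177.484) km/h; seaplane velocity = (-160.099, -39.917) km/h.
Velocity of light aircraft relative to seaplane = (177.484, 177.484) − (-160.099, -39.917) = (337.583, 217.401) km/h.
Bearing = atan2(337.58, 217.40) = 57.22° clockwise from north.

057°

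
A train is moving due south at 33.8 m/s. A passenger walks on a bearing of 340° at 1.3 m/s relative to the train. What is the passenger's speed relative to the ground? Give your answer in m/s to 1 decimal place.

Taking east as x and north as y: train velocity = (0.000, -33.800) m/s; passenger velocity relative to train = (-0.445, 1.222) m/s.
Velocity relative to ground = (0.000, -33.800) + (-0.445, 1.222) = (-0.445, -32.578) m/s.
Speed = |(-0.445, -32.578)| = 32.581 m/s.

32.6 m/s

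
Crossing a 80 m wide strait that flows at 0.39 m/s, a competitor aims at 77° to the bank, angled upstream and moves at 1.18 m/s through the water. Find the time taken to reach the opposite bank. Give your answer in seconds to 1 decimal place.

The component of the competitor's velocity perpendicular to the bank is 1.18 × sin 77° = 1.150 m/s.
The current is parallel to the bank, so it does not affect the crossing time.
Time = 80 / 1.150 = 69.580 s.

69.6 s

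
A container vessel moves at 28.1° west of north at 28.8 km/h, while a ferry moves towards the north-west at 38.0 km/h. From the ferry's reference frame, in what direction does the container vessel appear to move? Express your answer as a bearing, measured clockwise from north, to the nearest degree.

096°

Taking east as x and north as y: container vessel velocity = (-13.565, 25.405) km/h; ferry velocity = (-26.870, 26.870) km/h.
Velocity of container vessel relative to ferry = (-13.565, 25.405) − (-26.870, 26.870) = (13.305, -1.465) km/h.
Bearing = atan2(13.30, -1.46) = 96.28° clockwise from north.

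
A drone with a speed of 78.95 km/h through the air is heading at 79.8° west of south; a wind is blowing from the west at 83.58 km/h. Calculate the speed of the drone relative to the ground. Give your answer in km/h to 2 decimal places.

15.17 km/h

Taking east as x and north as y: velocity relative to the air = (-77.702, -13.981) km/h; the air relative to ground = (83.580, 0.000) km/h.
Velocity relative to ground = (-77.702, -13.981) + (83.580, 0.000) = (5.878, -13.981) km/h.
Speed = |(5.878, -13.981)| = 15.166 km/h.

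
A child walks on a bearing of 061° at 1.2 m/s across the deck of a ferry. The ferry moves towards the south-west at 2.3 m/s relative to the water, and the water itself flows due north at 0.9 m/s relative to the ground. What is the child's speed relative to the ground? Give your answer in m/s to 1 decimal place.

In east/north components (m/s): child relative to ferry = (1.050, 0.582); ferry relative to water = (-1.626, -1.626); water relative to ground = (0.000, 0.900).
Sum = (-0.577, -0.145) m/s.
Speed = |(-0.577, -0.145)| = 0.595 m/s.

0.6 m/s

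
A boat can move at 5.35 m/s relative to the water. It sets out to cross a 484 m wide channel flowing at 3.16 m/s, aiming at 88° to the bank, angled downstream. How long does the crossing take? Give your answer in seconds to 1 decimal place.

The component of the boat's velocity perpendicular to the bank is 5.35 × sin 88° = 5.347 m/s.
Only the cross-stream component determines the crossing time; the current contributes nothing perpendicular to the bank.
Time = 484 / 5.347 = 90.522 s.

90.5 s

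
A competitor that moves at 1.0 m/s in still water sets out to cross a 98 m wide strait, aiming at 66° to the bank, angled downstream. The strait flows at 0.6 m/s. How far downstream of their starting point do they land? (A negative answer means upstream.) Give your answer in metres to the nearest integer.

Perpendicular speed = 0.914 m/s; crossing time = 98 / 0.914 = 107.274 s.
Net downstream speed = 1.007 m/s.
Drift = 1.007 × 107.274 = 107.997 m (downstream).

108 m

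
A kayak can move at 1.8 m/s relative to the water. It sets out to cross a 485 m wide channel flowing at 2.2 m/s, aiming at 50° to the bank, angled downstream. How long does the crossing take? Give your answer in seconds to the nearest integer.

352 s

The component of the kayak's velocity perpendicular to the bank is 1.8 × sin 50° = 1.379 m/s.
The current is parallel to the bank, so it does not affect the crossing time.
Time = 485 / 1.379 = 351.735 s.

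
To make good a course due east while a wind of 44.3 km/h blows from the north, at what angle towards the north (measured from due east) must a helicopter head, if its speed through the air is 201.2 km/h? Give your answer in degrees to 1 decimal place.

12.7°

The wind pushes perpendicular to the desired track; the heading must have a component into the wind equal to 44.3 km/h: 201.2 sin θ = 44.3.
sin θ = 0.2202, so θ = 12.720°.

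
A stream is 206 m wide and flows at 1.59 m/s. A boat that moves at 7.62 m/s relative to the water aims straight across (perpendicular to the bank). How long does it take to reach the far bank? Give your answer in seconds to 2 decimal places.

The component of the boat's velocity perpendicular to the bank is 7.62 m/s.
The current is parallel to the bank, so it does not affect the crossing time.
Time = 206 / 7.620 = 27.034 s.

27.03 s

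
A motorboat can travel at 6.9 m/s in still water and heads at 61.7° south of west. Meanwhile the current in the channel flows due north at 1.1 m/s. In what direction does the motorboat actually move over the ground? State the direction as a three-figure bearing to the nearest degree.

213°

Taking east as x and north as y: velocity relative to the water = (-3.271, -6.075) m/s; the water relative to ground = (0.000, 1.100) m/s.
Velocity relative to ground = (-3.271, -6.075) + (0.000, 1.100) = (-3.271, -4.975) m/s.
Bearing = atan2(-3.27, -4.98) = 213.32° clockwise from north.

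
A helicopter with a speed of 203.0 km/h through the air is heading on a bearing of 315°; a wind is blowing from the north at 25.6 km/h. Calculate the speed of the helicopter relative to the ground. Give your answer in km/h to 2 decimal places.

185.78 km/h

Taking east as x and north as y: velocity relative to the air = (-143.543, 143.543) km/h; the air relative to ground = (0.000, -25.600) km/h.
Velocity relative to ground = (-143.543, 143.543) + (0.000, -25.600) = (-143.543, 117.943) km/h.
Speed = |(-143.543, 117.943)| = 185.782 km/h.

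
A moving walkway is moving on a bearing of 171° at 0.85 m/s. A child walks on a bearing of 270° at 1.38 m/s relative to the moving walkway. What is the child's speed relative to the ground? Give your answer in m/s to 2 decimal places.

Taking east as x and north as y: moving walkway velocity = (0.133, -0.840) m/s; child velocity relative to moving walkway = (-1.380, 0.000) m/s.
Velocity relative to ground = (0.133, -0.840) + (-1.380, 0.000) = (-1.247, -0.840) m/s.
Speed = |(-1.247, -0.840)| = 1.503 m/s.

1.50 m/s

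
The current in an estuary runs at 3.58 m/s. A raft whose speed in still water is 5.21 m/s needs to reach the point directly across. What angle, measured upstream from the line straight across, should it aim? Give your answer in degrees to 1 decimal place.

To cancel the current, the upstream component of the raft's velocity must equal the flow: 5.21 sin θ = 3.58.
sin θ = 3.58 / 5.21 = 0.6871.
θ = arcsin(0.6871) = 43.404°.

43.4°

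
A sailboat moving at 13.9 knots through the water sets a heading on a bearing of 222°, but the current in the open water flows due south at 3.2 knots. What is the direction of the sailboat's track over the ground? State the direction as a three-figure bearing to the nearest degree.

215°

Taking east as x and north as y: velocity relative to the water = (-9.301, -10.330) knots; the water relative to ground = (0.000, -3.200) knots.
Velocity relative to ground = (-9.301, -10.330) + (0.000, -3.200) = (-9.301, -13.530) knots.
Bearing = atan2(-9.30, -13.53) = 214.51° clockwise from north.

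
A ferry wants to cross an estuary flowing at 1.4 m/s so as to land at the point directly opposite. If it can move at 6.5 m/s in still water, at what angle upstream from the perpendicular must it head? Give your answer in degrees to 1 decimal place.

To cancel the current, the upstream component of the ferry's velocity must equal the flow: 6.5 sin θ = 1.4.
sin θ = 1.4 / 6.5 = 0.2154.
θ = arcsin(0.2154) = 12.438°.

12.4°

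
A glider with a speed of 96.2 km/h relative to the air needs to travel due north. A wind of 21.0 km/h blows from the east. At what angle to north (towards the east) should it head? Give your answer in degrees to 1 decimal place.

12.6°

The wind pushes perpendicular to the desired track; the heading must have a component into the wind equal to 21.0 km/h: 96.2 sin θ = 21.0.
sin θ = 0.2183, so θ = 12.609°.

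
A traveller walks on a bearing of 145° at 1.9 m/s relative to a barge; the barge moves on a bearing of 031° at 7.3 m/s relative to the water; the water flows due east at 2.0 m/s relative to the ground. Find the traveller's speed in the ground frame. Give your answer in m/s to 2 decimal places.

In east/north components (m/s): traveller relative to barge = (1.090, -1.556); barge relative to water = (3.760, 6.257); water relative to ground = (2.000, 0.000).
Sum = (6.850, 4.701) m/s.
Speed = |(6.850, 4.701)| = 8.308 m/s.

8.31 m/s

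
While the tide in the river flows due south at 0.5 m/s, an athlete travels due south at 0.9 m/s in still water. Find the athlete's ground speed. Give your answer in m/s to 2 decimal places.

Taking east as x and north as y: velocity relative to the water = (0.000, -0.900) m/s; the water relative to ground = (0.000, -0.500) m/s.
Velocity relative to ground = (0.000, -0.900) + (0.000, -0.500) = (0.000, -1.400) m/s.
Speed = |(0.000, -1.400)| = 1.400 m/s.

1.40 m/s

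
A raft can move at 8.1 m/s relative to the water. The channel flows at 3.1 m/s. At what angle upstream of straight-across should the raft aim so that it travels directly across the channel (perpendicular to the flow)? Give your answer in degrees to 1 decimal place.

22.5°

To cancel the current, the upstream component of the raft's velocity must equal the flow: 8.1 sin θ = 3.1.
sin θ = 3.1 / 8.1 = 0.3827.
θ = arcsin(0.3827) = 22.502°.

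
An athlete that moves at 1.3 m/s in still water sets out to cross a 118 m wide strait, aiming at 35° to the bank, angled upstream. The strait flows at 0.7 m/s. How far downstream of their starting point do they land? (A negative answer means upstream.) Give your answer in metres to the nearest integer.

Perpendicular speed = 0.746 m/s; crossing time = 118 / 0.746 = 158.251 s.
Net downstream speed = -0.365 m/s.
Drift = -0.365 × 158.251 = -57.746 m (upstream).

-58 m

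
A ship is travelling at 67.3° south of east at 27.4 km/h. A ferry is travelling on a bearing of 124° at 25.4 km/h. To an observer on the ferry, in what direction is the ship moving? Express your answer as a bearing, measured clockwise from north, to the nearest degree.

Taking east as x and north as y: ship velocity = (10.574, -25.278) km/h; ferry velocity = (21.058, -14.203) km/h.
Velocity of ship relative to ferry = (10.574, -25.278) − (21.058, -14.203) = (-10.484, -11.074) km/h.
Bearing = atan2(-10.48, -11.07) = 223.43° clockwise from north.

223°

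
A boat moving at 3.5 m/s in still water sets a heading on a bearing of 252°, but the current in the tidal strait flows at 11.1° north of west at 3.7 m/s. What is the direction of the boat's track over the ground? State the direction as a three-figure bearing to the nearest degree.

Taking east as x and north as y: velocity relative to the water = (-3.329, -1.082) m/s; the water relative to ground = (-3.631, 0.712) m/s.
Velocity relative to ground = (-3.329, -1.082) + (-3.631, 0.712) = (-6.959, -0.369) m/s.
Bearing = atan2(-6.96, -0.37) = 266.96° clockwise from north.

267°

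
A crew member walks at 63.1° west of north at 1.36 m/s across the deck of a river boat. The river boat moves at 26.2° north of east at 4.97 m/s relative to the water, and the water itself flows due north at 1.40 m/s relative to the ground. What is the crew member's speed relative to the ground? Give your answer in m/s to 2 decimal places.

In east/north components (m/s): crew member relative to river boat = (-1.213, 0.615); river boat relative to water = (4.459, 2.194); water relative to ground = (0.000, 1.400).
Sum = (3.247, 4.210) m/s.
Speed = |(3.247, 4.210)| = 5.316 m/s.

5.32 m/s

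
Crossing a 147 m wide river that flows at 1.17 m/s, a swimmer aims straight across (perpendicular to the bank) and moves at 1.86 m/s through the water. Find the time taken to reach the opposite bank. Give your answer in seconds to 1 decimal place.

The component of the swimmer's velocity perpendicular to the bank is 1.86 m/s.
The current is parallel to the bank, so it does not affect the crossing time.
Time = 147 / 1.860 = 79.032 s.

79.0 s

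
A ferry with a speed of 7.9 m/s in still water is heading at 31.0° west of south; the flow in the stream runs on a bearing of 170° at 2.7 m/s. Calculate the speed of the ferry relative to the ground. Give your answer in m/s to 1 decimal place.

10.1 m/s

Taking east as x and north as y: velocity relative to the water = (-4.069, -6.772) m/s; the water relative to ground = (0.469, -2.659) m/s.
Velocity relative to ground = (-4.069, -6.772) + (0.469, -2.659) = (-3.600, -9.431) m/s.
Speed = |(-3.600, -9.431)| = 10.094 m/s.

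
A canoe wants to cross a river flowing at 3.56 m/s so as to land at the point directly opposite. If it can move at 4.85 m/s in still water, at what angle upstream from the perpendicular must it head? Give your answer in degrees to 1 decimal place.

To cancel the current, the upstream component of the canoe's velocity must equal the flow: 4.85 sin θ = 3.56.
sin θ = 3.56 / 4.85 = 0.7340.
θ = arcsin(0.7340) = 47.225°.

47.2°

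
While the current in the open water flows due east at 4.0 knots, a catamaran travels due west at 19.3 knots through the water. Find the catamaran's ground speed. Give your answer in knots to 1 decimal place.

15.3 knots

Taking east as x and north as y: velocity relative to the water = (-19.300, 0.000) knots; the water relative to ground = (4.000, 0.000) knots.
Velocity relative to ground = (-19.300, 0.000) + (4.000, 0.000) = (-15.300, 0.000) knots.
Speed = |(-15.300, 0.000)| = 15.300 knots.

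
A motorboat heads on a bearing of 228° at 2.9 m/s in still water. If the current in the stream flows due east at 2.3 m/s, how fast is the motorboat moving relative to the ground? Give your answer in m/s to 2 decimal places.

1.95 m/s

Taking east as x and north as y: velocity relative to the water = (-2.155, -1.940) m/s; the water relative to ground = (2.300, 0.000) m/s.
Velocity relative to ground = (-2.155, -1.940) + (2.300, 0.000) = (0.145, -1.940) m/s.
Speed = |(0.145, -1.940)| = 1.946 m/s.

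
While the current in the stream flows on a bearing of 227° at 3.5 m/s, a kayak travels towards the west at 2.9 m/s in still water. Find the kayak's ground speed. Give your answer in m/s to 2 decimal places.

Taking east as x and north as y: velocity relative to the water = (-2.900, 0.000) m/s; the water relative to ground = (-2.560, -2.387) m/s.
Velocity relative to ground = (-2.900, 0.000) + (-2.560, -2.387) = (-5.460, -2.387) m/s.
Speed = |(-5.460, -2.387)| = 5.959 m/s.

5.96 m/s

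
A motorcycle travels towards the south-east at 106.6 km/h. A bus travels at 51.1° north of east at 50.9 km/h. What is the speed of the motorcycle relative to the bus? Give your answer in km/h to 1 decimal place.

Taking east as x and north as y: motorcycle velocity = (75.378, -75.378) km/h; bus velocity = (31.963, 39.613) km/h.
Velocity of motorcycle relative to bus = (75.378, -75.378) − (31.963, 39.613) = (43.414, -114.990) km/h.
Magnitude = |(43.414, -114.990)| = 122.913 km/h.

122.9 km/h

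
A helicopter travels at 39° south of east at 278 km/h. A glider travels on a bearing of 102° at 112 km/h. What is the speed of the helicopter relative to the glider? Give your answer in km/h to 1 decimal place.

Taking east as x and north as y: helicopter velocity = (216.047, -174.951) km/h; glider velocity = (109.553, -23.286) km/h.
Velocity of helicopter relative to glider = (216.047, -174.951) − (109.553, -23.286) = (106.494, -151.665) km/h.
Magnitude = |(106.494, -151.665)| = 185.319 km/h.

185.3 km/h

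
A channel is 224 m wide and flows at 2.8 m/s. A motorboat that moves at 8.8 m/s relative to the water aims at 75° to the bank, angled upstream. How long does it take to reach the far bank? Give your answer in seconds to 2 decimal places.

The component of the motorboat's velocity perpendicular to the bank is 8.8 × sin 75° = 8.500 m/s.
Only the cross-stream component determines the crossing time; the current contributes nothing perpendicular to the bank.
Time = 224 / 8.500 = 26.352 s.

26.35 s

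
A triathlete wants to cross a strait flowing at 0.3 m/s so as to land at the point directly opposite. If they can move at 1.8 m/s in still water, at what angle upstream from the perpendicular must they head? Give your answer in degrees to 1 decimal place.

9.6°

To cancel the current, the upstream component of the triathlete's velocity must equal the flow: 1.8 sin θ = 0.3.
sin θ = 0.3 / 1.8 = 0.1667.
θ = arcsin(0.1667) = 9.594°.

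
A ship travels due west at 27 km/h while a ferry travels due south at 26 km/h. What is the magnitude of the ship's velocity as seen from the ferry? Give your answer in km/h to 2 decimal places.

Taking east as x and north as y: ship velocity = (-27.000, 0.000) km/h; ferry velocity = (0.000, -26.000) km/h.
Velocity of ship relative to ferry = (-27.000, 0.000) − (0.000, -26.000) = (-27.000, 26.000) km/h.
Magnitude = |(-27.000, 26.000)| = 37.483 km/h.

37.48 km/h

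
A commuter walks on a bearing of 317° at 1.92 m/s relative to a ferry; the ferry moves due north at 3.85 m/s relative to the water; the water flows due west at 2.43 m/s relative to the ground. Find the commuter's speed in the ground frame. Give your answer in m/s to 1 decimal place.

In east/north components (m/s): commuter relative to ferry = (-1.309, 1.404); ferry relative to water = (0.000, 3.850); water relative to ground = (-2.430, 0.000).
Sum = (-3.739, 5.254) m/s.
Speed = |(-3.739, 5.254)| = 6.449 m/s.

6.4 m/s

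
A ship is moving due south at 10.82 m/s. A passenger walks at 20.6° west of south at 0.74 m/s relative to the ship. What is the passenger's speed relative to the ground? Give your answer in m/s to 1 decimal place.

Taking east as x and north as y: ship velocity = (0.000, -10.820) m/s; passenger velocity relative to ship = (-0.260, -0.693) m/s.
Velocity relative to ground = (0.000, -10.820) + (-0.260, -0.693) = (-0.260, -11.513) m/s.
Speed = |(-0.260, -11.513)| = 11.516 m/s.

11.5 m/s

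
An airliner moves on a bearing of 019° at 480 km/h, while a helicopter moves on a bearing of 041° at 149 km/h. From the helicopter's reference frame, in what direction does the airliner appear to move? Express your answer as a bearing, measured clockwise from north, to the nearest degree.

010°

Taking east as x and north as y: airliner velocity = (156.273, 453.849) km/h; helicopter velocity = (97.753, 112.452) km/h.
Velocity of airliner relative to helicopter = (156.273, 453.849) − (97.753, 112.452) = (58.520, 341.397) km/h.
Bearing = atan2(58.52, 341.40) = 9.73° clockwise from north.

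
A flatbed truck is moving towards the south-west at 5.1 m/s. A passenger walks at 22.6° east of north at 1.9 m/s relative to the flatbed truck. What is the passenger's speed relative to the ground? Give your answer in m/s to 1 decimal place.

3.4 m/s

Taking east as x and north as y: flatbed truck velocity = (-3.606, -3.606) m/s; passenger velocity relative to flatbed truck = (0.730, 1.754) m/s.
Velocity relative to ground = (-3.606, -3.606) + (0.730, 1.754) = (-2.876, -1.852) m/s.
Speed = |(-2.876, -1.852)| = 3.421 m/s.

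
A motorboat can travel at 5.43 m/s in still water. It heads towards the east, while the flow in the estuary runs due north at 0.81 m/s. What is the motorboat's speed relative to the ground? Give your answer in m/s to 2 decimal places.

5.49 m/s

Taking east as x and north as y: velocity relative to the water = (5.430, 0.000) m/s; the water relative to ground = (0.000, 0.810) m/s.
Velocity relative to ground = (5.430, 0.000) + (0.000, 0.810) = (5.430, 0.810) m/s.
Speed = |(5.430, 0.810)| = 5.490 m/s.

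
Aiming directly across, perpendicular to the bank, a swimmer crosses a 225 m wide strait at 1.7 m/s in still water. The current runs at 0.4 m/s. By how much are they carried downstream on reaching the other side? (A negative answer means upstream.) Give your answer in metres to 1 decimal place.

52.9 m

Perpendicular speed = 1.700 m/s; crossing time = 225 / 1.700 = 132.353 s.
Net downstream speed = 0.400 m/s.
Drift = 0.400 × 132.353 = 52.941 m (downstream).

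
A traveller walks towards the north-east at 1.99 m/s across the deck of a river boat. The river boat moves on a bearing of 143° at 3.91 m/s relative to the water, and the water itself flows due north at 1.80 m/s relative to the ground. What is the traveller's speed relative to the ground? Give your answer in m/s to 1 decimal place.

3.8 m/s

In east/north components (m/s): traveller relative to river boat = (1.407, 1.407); river boat relative to water = (2.353, -3.123); water relative to ground = (0.000, 1.800).
Sum = (3.760, 0.084) m/s.
Speed = |(3.760, 0.084)| = 3.761 m/s.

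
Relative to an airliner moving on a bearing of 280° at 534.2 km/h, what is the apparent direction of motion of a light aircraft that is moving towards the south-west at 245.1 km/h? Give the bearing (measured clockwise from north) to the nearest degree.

127°

Taking east as x and north as y: light aircraft velocity = (-173.312, -173.312) km/h; airliner velocity = (-526.084, 92.763) km/h.
Velocity of light aircraft relative to airliner = (-173.312, -173.312) − (-526.084, 92.763) = (352.772, -266.075) km/h.
Bearing = atan2(352.77, -266.07) = 127.03° clockwise from north.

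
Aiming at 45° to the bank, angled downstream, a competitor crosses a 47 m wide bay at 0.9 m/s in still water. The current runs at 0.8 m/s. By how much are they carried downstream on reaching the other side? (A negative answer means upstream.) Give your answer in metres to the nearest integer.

106 m

Perpendicular speed = 0.636 m/s; crossing time = 47 / 0.636 = 73.853 s.
Net downstream speed = 1.436 m/s.
Drift = 1.436 × 73.853 = 106.083 m (downstream).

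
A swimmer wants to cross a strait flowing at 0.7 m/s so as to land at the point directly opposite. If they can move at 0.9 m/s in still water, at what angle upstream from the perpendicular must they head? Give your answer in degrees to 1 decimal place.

51.1°

To cancel the current, the upstream component of the swimmer's velocity must equal the flow: 0.9 sin θ = 0.7.
sin θ = 0.7 / 0.9 = 0.7778.
θ = arcsin(0.7778) = 51.058°.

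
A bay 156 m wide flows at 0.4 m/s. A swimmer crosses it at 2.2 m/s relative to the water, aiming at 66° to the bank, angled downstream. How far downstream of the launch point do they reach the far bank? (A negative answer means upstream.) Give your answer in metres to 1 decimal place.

Perpendicular speed = 2.010 m/s; crossing time = 156 / 2.010 = 77.620 s.
Net downstream speed = 1.295 m/s.
Drift = 1.295 × 77.620 = 100.504 m (downstream).

100.5 m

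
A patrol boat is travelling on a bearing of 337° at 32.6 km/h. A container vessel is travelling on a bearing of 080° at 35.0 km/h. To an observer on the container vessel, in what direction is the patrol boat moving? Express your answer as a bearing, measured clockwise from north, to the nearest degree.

Taking east as x and north as y: patrol boat velocity = (-12.738, 30.008) km/h; container vessel velocity = (34.468, 6.078) km/h.
Velocity of patrol boat relative to container vessel = (-12.738, 30.008) − (34.468, 6.078) = (-47.206, 23.931) km/h.
Bearing = atan2(-47.21, 23.93) = 296.88° clockwise from north.

297°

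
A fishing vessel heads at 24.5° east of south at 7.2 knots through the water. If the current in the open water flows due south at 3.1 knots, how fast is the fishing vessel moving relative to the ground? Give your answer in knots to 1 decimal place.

10.1 knots

Taking east as x and north as y: velocity relative to the water = (2.986, -6.552) knots; the water relative to ground = (0.000, -3.100) knots.
Velocity relative to ground = (2.986, -6.552) + (0.000, -3.100) = (2.986, -9.652) knots.
Speed = |(2.986, -9.652)| = 10.103 knots.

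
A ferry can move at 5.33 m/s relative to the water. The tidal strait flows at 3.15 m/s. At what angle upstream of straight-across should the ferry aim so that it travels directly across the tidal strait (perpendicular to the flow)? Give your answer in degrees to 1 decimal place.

36.2°

To cancel the current, the upstream component of the ferry's velocity must equal the flow: 5.33 sin θ = 3.15.
sin θ = 3.15 / 5.33 = 0.5910.
θ = arcsin(0.5910) = 36.228°.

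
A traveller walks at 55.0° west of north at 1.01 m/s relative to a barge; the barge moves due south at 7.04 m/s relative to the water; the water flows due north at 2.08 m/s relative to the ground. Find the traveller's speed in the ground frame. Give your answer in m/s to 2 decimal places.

In east/north components (m/s): traveller relative to barge = (-0.827, 0.579); barge relative to water = (0.000, -7.040); water relative to ground = (0.000, 2.080).
Sum = (-0.827, -4.381) m/s.
Speed = |(-0.827, -4.381)| = 4.458 m/s.

4.46 m/s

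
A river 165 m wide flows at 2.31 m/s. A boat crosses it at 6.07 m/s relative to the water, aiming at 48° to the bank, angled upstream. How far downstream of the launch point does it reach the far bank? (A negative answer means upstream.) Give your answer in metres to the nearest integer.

Perpendicular speed = 4.511 m/s; crossing time = 165 / 4.511 = 36.578 s.
Net downstream speed = -1.752 m/s.
Drift = -1.752 × 36.578 = -64.071 m (upstream).

-64 m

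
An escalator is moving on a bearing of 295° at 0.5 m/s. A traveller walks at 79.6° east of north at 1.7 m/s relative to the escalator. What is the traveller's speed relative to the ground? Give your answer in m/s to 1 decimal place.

Taking east as x and north as y: escalator velocity = (-0.453, 0.211) m/s; traveller velocity relative to escalator = (1.672, 0.307) m/s.
Velocity relative to ground = (-0.453, 0.211) + (1.672, 0.307) = (1.219, 0.518) m/s.
Speed = |(1.219, 0.518)| = 1.324 m/s.

1.3 m/s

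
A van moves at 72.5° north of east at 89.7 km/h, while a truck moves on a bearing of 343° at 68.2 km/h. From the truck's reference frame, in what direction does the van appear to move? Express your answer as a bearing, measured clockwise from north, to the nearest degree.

Taking east as x and north as y: van velocity = (26.973, 85.548) km/h; truck velocity = (-19.940, 65.220) km/h.
Velocity of van relative to truck = (26.973, 85.548) − (-19.940, 65.220) = (46.913, 20.328) km/h.
Bearing = atan2(46.91, 20.33) = 66.57° clockwise from north.

067°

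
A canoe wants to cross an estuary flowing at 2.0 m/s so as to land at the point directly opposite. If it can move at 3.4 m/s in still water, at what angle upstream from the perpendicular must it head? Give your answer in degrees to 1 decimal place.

To cancel the current, the upstream component of the canoe's velocity must equal the flow: 3.4 sin θ = 2.0.
sin θ = 2.0 / 3.4 = 0.5882.
θ = arcsin(0.5882) = 36.032°.

36.0°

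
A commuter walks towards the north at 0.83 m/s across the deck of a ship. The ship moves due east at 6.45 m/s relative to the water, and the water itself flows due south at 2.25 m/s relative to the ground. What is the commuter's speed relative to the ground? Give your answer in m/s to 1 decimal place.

6.6 m/s

In east/north components (m/s): commuter relative to ship = (0.000, 0.830); ship relative to water = (6.450, 0.000); water relative to ground = (0.000, -2.250).
Sum = (6.450, -1.420) m/s.
Speed = |(6.450, -1.420)| = 6.604 m/s.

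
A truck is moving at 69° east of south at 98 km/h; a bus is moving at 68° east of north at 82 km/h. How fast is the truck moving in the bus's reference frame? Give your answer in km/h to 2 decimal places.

67.63 km/h

Taking east as x and north as y: truck velocity = (91.491, -35.120) km/h; bus velocity = (76.029, 30.718) km/h.
Velocity of truck relative to bus = (91.491, -35.120) − (76.029, 30.718) = (15.462, -65.838) km/h.
Magnitude = |(15.462, -65.838)| = 67.629 km/h.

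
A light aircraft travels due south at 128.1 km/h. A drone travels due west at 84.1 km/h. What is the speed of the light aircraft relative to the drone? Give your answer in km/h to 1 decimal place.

Taking east as x and north as y: light aircraft velocity = (0.000, -128.100) km/h; drone velocity = (-84.100, 0.000) km/h.
Velocity of light aircraft relative to drone = (0.000, -128.100) − (-84.100, 0.000) = (84.100, -128.100) km/h.
Magnitude = |(84.100, -128.100)| = 153.240 km/h.

153.2 km/h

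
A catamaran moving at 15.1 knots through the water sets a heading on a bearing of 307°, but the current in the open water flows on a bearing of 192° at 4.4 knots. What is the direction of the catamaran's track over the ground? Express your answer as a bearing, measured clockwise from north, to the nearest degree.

Taking east as x and north as y: velocity relative to the water = (-12.059, 9.087) knots; the water relative to ground = (-0.915, -4.304) knots.
Velocity relative to ground = (-12.059, 9.087) + (-0.915, -4.304) = (-12.974, 4.784) knots.
Bearing = atan2(-12.97, 4.78) = 290.24° clockwise from north.

290°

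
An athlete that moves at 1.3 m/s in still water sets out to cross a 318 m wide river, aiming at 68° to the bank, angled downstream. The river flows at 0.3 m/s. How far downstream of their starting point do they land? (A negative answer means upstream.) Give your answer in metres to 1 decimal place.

207.6 m

Perpendicular speed = 1.205 m/s; crossing time = 318 / 1.205 = 263.826 s.
Net downstream speed = 0.787 m/s.
Drift = 0.787 × 263.826 = 207.628 m (downstream).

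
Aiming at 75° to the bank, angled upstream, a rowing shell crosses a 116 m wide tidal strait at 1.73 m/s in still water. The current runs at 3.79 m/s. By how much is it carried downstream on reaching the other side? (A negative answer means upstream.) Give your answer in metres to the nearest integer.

232 m

Perpendicular speed = 1.671 m/s; crossing time = 116 / 1.671 = 69.417 s.
Net downstream speed = 3.342 m/s.
Drift = 3.342 × 69.417 = 232.010 m (downstream).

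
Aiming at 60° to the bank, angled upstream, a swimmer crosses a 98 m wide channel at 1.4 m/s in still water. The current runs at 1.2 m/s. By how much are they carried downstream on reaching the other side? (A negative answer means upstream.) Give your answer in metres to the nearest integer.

40 m

Perpendicular speed = 1.212 m/s; crossing time = 98 / 1.212 = 80.829 s.
Net downstream speed = 0.500 m/s.
Drift = 0.500 × 80.829 = 40.415 m (downstream).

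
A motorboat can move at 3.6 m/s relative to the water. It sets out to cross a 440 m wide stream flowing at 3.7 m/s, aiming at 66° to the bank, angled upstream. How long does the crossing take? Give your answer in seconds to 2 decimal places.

133.79 s

The component of the motorboat's velocity perpendicular to the bank is 3.6 × sin 66° = 3.289 m/s.
The current is parallel to the bank, so it does not affect the crossing time.
Time = 440 / 3.289 = 133.789 s.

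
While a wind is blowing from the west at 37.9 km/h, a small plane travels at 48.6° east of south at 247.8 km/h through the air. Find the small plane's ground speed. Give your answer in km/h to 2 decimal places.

277.36 km/h

Taking east as x and north as y: velocity relative to the air = (185.878, -163.873) km/h; the air relative to ground = (37.900, 0.000) km/h.
Velocity relative to ground = (185.878, -163.873) + (37.900, 0.000) = (223.778, -163.873) km/h.
Speed = |(223.778, -163.873)| = 277.364 km/h.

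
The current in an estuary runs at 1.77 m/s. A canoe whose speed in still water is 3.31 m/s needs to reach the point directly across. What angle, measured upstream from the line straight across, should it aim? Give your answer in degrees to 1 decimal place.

32.3°

To cancel the current, the upstream component of the canoe's velocity must equal the flow: 3.31 sin θ = 1.77.
sin θ = 1.77 / 3.31 = 0.5347.
θ = arcsin(0.5347) = 32.326°.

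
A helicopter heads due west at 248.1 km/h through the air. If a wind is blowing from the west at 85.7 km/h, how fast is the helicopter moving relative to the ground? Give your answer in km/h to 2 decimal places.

Taking east as x and north as y: velocity relative to the air = (-248.100, 0.000) km/h; the air relative to ground = (85.700, 0.000) km/h.
Velocity relative to ground = (-248.100, 0.000) + (85.700, 0.000) = (-162.400, 0.000) km/h.
Speed = |(-162.400, 0.000)| = 162.400 km/h.

162.40 km/h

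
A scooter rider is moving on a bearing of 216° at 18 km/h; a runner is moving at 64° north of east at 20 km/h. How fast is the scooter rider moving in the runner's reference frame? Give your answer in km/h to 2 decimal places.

Taking east as x and north as y: scooter rider velocity = (-10.580, -14.562) km/h; runner velocity = (8.767, 17.976) km/h.
Velocity of scooter rider relative to runner = (-10.580, -14.562) − (8.767, 17.976) = (-19.348, -32.538) km/h.
Magnitude = |(-19.348, -32.538)| = 37.856 km/h.

37.86 km/h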